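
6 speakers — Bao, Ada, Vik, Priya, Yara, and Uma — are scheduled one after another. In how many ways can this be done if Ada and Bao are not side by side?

480

Of the 6! = 720 arrangements, those with Ada and Bao adjacent number 2 × 5! = 240 (treat the pair as a block with 2 internal orders).
Complementary counting: 720 − 240 = 480.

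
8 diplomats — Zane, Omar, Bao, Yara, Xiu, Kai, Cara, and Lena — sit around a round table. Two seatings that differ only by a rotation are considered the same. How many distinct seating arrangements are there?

5040

Seat Zane anywhere (absorbing the rotational symmetry), then permute the other 7: (7)! = 5040.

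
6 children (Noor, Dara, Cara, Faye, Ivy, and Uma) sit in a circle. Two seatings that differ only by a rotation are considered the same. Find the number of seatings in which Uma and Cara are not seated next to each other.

72

All circular seatings of 6 people number (5)! = 120.
Seatings with Uma beside Cara: treat them as a block with 2 internal orders, giving 2 × (4)! = 48.
Subtracting, 120 − 48 = 72.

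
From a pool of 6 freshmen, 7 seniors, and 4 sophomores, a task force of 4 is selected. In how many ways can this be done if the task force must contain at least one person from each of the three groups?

1176

Unrestricted: C(17,4) = 2380 ways to pick any 4 of the 17.
Subtract selections that omit an entire group: no freshmen → C(11,4) = 330; no seniors → C(10,4) = 210; no sophomores → C(13,4) = 715.
Add back selections omitting two groups (i.e. drawn from a single group): C(6,4) + C(7,4) + C(4,4) = 51.
By inclusion–exclusion: 2380 − 1255 + 51 = 1176.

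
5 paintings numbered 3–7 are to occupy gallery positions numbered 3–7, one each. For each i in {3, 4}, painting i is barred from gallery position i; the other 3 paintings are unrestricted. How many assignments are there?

78

Let Aᵢ (for i ∈ {3, 4}) be the placements that put painting i in its forbidden gallery position. Any j of these fix j positions, leaving (5−j)! ways to fill the rest, and there are C(2,j) ways to pick which j.
By inclusion–exclusion, the number of valid placements is Σ_{j=0}^{2} (−1)^j C(2,j)·(5−j)!.
Computing: 120 − 48 + 6 = 78.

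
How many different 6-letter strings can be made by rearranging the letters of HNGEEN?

The 6 letters of HNGEEN have repeats: E appearing twice and N appearing twice.
So there are 6! / (2!·2!) = 180 distinguishable arrangements.

180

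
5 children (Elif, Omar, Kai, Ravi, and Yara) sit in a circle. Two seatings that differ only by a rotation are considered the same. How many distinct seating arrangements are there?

24

Around a circle, 5 distinct people have 5!/5 = (4)! = 24 rotationally distinct seatings.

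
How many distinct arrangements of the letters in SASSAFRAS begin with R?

Fix R in the first position and arrange the remaining 8 letters.
Those 8 letters have A appearing 3 times and S appearing 4 times, giving (8)!/(4!·3!) = 280.

280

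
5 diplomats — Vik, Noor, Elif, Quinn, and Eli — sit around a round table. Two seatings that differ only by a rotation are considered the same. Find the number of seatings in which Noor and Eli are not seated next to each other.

Without the restriction there are (4)! = 24 seatings.
Those with Noor next to Eli: fuse the pair into one unit and seat 4 units around a circle — 2·(3)! = 12.
Subtracting, 24 − 12 = 12.

12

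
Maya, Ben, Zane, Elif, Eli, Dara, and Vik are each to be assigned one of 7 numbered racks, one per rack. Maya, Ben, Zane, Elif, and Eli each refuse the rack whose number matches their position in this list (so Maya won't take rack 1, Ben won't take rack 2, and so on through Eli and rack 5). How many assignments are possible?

2428

Let Aᵢ (for 1 ≤ i ≤ 5) be the placements that put person i in their forbidden rack. Any j of these fix j positions, leaving (7−j)! ways to fill the rest, and there are C(5,j) ways to pick which j.
By inclusion–exclusion, the number of valid placements is Σ_{j=0}^{5} (−1)^j C(5,j)·(7−j)!.
Computing: 5040 − 3600 + 1200 − 240 + 30 − 2 = 2428.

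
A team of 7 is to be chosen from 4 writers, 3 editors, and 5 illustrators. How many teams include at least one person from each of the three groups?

747

With no constraint there are C(12,7) = 792 possible selections.
Selections missing a whole group: no writers → C(8,7) = 8; no editors → C(9,7) = 36; no illustrators → C(7,7) = 1.
Add back selections omitting two groups (i.e. drawn from a single group): C(4,7) + C(3,7) + C(5,7) = 0.
By inclusion–exclusion: 792 − 45 + 0 = 747.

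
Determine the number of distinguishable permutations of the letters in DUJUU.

DUJUU has 5 letters with U appearing 3 times.
The number of distinct arrangements is 5!/(3!) = 120/6 = 20.

20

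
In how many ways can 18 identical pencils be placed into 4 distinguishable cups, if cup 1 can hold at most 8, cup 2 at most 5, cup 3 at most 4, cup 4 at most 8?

By stars and bars, unrestricted non-negative solutions to x_1+…+x_4 = 18 number C(18+3,3) = 1330.
Subtract solutions that violate a single cap (substitute x_i' = x_i − (cap_i+1)): x_1 ≥ 9 gives C(12,3) = 220; x_2 ≥ 6 gives C(15,3) = 455; x_3 ≥ 5 gives C(16,3) = 560; x_4 ≥ 9 gives C(12,3) = 220. Together 1455.
Add back pairs where two caps are both exceeded: 20 + 35 + 1 + 120 + 20 + 35 = 231.
By inclusion–exclusion the count is 1330 − 1455 + 231 = 106.

106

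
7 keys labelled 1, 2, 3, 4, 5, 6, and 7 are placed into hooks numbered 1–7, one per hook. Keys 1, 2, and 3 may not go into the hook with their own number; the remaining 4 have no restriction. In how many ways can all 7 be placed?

Let Aᵢ (for i ∈ {1, 2, 3}) be the placements that put key i in its forbidden hook. Any j of these fix j positions, leaving (7−j)! ways to fill the rest, and there are C(3,j) ways to pick which j.
By inclusion–exclusion, the number of valid placements is Σ_{j=0}^{3} (−1)^j C(3,j)·(7−j)!.
Computing: 5040 − 2160 + 360 − 24 = 3216.

3216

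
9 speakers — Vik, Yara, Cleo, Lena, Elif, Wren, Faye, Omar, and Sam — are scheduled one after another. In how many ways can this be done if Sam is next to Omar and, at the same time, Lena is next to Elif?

20160

Treat {Sam,Omar} as one block (2 orders) and {Lena,Elif} as another (2 orders).
That leaves 7 units to arrange: 2 × 2 × 7! = 4 × 5040 = 20160.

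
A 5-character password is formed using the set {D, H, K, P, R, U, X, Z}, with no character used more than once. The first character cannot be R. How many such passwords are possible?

The first character has 8−1 = 7 choices (anything except R).
The remaining 4 characters are filled from the other 7 symbols without repetition: 7 × 6 × 5 × 4 = 840.
Total: 7 × 840 = 5880.

5880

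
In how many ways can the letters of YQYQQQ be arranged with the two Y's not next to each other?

There are 6!/(4!·2!) = 15 arrangements of YQYQQQ in total.
Arrangements with the Y's together: treat YY as one letter, giving (5)!/(4!) = 5.
Hence 15 − 5 = 10.

10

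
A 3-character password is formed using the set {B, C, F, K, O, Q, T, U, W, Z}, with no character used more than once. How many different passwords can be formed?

720

Choose and order 3 of the 10 symbols: the first character has 10 options, the next 9, then 8.
That product is 10 × 9 × 8 = 720.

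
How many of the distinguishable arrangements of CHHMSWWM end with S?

630

Fix S in the last position and arrange the remaining 7 letters.
Those 7 letters have H appearing twice, M appearing twice, and W appearing twice, giving (7)!/(2!·2!·2!) = 630.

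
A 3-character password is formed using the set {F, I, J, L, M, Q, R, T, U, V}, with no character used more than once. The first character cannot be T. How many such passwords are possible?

648

The first character has 10−1 = 9 choices (anything except T).
The remaining 2 characters are filled from the other 9 symbols without repetition: 9 × 8 = 72.
Total: 9 × 72 = 648.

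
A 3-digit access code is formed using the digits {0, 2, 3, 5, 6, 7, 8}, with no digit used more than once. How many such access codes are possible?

210

This is a permutation of 3 out of 7: P(7,3) = 7!/4!.
That product is 7 × 6 × 5 = 210.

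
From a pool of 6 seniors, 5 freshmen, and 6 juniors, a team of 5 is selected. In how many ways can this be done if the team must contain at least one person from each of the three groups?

4485

Unrestricted: C(17,5) = 6188 ways to pick any 5 of the 17.
Selections missing a whole group: no seniors → C(11,5) = 462; no freshmen → C(12,5) = 792; no juniors → C(11,5) = 462.
Add back selections omitting two groups (i.e. drawn from a single group): C(6,5) + C(5,5) + C(6,5) = 13.
By inclusion–exclusion: 6188 − 1716 + 13 = 4485.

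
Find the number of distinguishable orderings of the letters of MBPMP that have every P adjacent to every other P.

Treat the 2 copies of P as a single block. The multiset to arrange is then {PP, B, M, M}, 4 items in all.
That gives (4)!/(2!) = 12 arrangements.

12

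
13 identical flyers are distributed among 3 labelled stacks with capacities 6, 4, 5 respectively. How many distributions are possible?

6

Ignoring the caps, the number of non-negative solutions to x_1+…+x_3 = 13 is C(15,2) = 105.
Subtract solutions that violate a single cap (substitute x_i' = x_i − (cap_i+1)): x_1 ≥ 7 gives C(8,2) = 28; x_2 ≥ 5 gives C(10,2) = 45; x_3 ≥ 6 gives C(9,2) = 36. Together 109.
Add back pairs where two caps are both exceeded: 3 + 1 + 6 = 10.
By inclusion–exclusion the count is 105 − 109 + 10 = 6.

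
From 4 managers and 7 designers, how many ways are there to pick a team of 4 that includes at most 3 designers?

295

Split by how many designers are chosen (0 through 3).
Sum: C(7,0)·C(4,4) + C(7,1)·C(4,3) + C(7,2)·C(4,2) + C(7,3)·C(4,1) = 1 + 28 + 126 + 140 = 295.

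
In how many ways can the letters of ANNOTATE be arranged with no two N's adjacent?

Total arrangements of ANNOTATE: 8!/(2!·2!·2!) = 5040.
Arrangements with the N's together: treat NN as one letter, giving (7)!/(2!·2!) = 1260.
Hence 5040 − 1260 = 3780.

3780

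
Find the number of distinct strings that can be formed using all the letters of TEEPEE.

TEEPEE has 6 letters with E appearing 4 times.
The number of distinct arrangements is 6!/(4!) = 720/24 = 30.

30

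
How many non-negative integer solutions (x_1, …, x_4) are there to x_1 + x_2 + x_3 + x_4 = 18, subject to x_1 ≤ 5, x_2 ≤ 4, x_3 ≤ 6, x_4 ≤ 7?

By stars and bars, unrestricted non-negative solutions to x_1+…+x_4 = 18 number C(18+3,3) = 1330.
Subtract solutions that violate a single cap (substitute x_i' = x_i − (cap_i+1)): x_1 ≥ 6 gives C(15,3) = 455; x_2 ≥ 5 gives C(16,3) = 560; x_3 ≥ 7 gives C(14,3) = 364; x_4 ≥ 8 gives C(13,3) = 286. Together 1665.
Add back pairs where two caps are both exceeded: 120 + 56 + 35 + 84 + 56 + 20 = 371.
Subtract triples: 1 + 0 + 0 + 0 = 1.
By inclusion–exclusion the count is 1330 − 1665 + 371 − 1 = 35.

35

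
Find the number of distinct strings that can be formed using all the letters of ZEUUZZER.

1680

ZEUUZZER has 8 letters with E appearing twice, U appearing twice, and Z appearing 3 times.
The number of distinct arrangements is 8!/(3!·2!·2!) = 40320/24 = 1680.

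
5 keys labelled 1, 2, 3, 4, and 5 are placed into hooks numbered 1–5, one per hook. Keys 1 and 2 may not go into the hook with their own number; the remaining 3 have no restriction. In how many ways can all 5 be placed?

Let Aᵢ (for i ∈ {1, 2}) be the placements that put key i in its forbidden hook. Any j of these fix j positions, leaving (5−j)! ways to fill the rest, and there are C(2,j) ways to pick which j.
By inclusion–exclusion, the number of valid placements is Σ_{j=0}^{2} (−1)^j C(2,j)·(5−j)!.
Computing: 120 − 48 + 6 = 78.

78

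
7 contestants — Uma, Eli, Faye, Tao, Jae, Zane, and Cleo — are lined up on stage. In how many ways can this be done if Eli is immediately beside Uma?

Place the 5 others and the Eli-Uma pair as 6 objects in a line; the pair has 2 internal arrangements.
So the count is 2·(6)! = 1440.

1440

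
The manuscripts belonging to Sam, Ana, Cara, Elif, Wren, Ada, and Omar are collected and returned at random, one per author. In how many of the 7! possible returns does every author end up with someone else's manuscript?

Count assignments avoiding every fixed point. For any j of the 7 authors fixed to their own manuscript, the other 7−j can be arranged in (7−j)! ways.
By inclusion–exclusion this is Σ_{j=0}^{7} (−1)^j C(7,j)·(7−j)!.
Computing: 5040 − 5040 + 2520 − 840 + 210 − 42 + 7 − 1 = 1854.

1854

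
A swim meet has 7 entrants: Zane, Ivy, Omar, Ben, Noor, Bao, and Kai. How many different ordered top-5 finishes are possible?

This is an ordered selection of 5 from 7: P(7,5).
That gives 7 × 6 × 5 × 4 × 3 = 2520.

2520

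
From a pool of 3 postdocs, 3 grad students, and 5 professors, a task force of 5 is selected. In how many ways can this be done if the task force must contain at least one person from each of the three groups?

345

Total 5-person selections from all 11: C(11,5) = 462.
Selections missing a whole group: no postdocs → C(8,5) = 56; no grad students → C(8,5) = 56; no professors → C(6,5) = 6.
Add back selections omitting two groups (i.e. drawn from a single group): C(3,5) + C(3,5) + C(5,5) = 1.
By inclusion–exclusion: 462 − 118 + 1 = 345.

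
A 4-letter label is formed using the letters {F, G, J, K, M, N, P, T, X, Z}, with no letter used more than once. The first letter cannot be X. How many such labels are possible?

4536

The first letter has 10−1 = 9 choices (anything except X).
The remaining 3 letters are filled from the other 9 symbols without repetition: 9 × 8 × 7 = 504.
Total: 9 × 504 = 4536.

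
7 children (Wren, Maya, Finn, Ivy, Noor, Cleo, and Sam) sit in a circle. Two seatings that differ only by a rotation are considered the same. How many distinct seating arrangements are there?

Fix one person's seat to break rotational symmetry; the remaining 6 people can be arranged in (6)! = 720 ways.

720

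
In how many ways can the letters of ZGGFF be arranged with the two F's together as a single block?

12

Treat the 2 copies of F as a single block. The multiset to arrange is then {FF, G, G, Z}, 4 items in all.
That gives (4)!/(2!) = 12 arrangements.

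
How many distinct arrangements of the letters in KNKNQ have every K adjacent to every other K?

12

Treat the 2 copies of K as a single block. The multiset to arrange is then {KK, N, N, Q}, 4 items in all.
That gives (4)!/(2!) = 12 arrangements.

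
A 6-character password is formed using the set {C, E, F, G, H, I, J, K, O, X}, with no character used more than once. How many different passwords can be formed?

151200

This is a permutation of 6 out of 10: P(10,6) = 10!/4!.
That product is 10 × 9 × 8 × 7 × 6 × 5 = 151200.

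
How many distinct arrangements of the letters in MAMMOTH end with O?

120

Fix O in the last position and arrange the remaining 6 letters.
Those 6 letters have M appearing 3 times, giving (6)!/(3!) = 120.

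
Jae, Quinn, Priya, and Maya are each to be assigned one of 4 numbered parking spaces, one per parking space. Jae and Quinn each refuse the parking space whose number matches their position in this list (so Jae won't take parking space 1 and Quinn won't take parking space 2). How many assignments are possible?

Let Aᵢ (for i ∈ {1, 2}) be the placements that put person i in their forbidden parking space. Any j of these fix j positions, leaving (4−j)! ways to fill the rest, and there are C(2,j) ways to pick which j.
By inclusion–exclusion, the number of valid placements is Σ_{j=0}^{2} (−1)^j C(2,j)·(4−j)!.
Computing: 24 − 12 + 2 = 14.

14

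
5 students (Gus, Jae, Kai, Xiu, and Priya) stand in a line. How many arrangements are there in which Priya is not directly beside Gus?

72

There are 5! = 120 arrangements in all. If Priya and Gus are adjacent, merging them into one block gives 2·(4)! = 48 arrangements.
Complementary counting: 120 − 48 = 72.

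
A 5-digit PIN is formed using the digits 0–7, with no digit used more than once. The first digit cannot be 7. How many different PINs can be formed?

5880

The first digit has 8−1 = 7 choices (anything except 7).
The remaining 4 digits are filled from the other 7 symbols without repetition: 7 × 6 × 5 × 4 = 840.
Total: 7 × 840 = 5880.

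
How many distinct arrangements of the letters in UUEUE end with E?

Fix E in the last position and arrange the remaining 4 letters.
Those 4 letters have U appearing 3 times, giving (4)!/(3!) = 4.

4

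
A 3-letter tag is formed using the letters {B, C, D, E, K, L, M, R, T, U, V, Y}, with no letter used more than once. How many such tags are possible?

With no repetition, fill the 3 letters in order: 12 choices, then 11, down to 10.
That product is 12 × 11 × 10 = 1320.

1320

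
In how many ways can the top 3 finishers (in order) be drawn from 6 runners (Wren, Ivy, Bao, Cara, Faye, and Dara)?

This is an ordered selection of 3 from 6: P(6,3).
That gives 6 × 5 × 4 = 120.

120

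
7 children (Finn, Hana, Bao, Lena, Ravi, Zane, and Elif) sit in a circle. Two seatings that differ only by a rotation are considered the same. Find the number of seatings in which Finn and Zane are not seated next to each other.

All circular seatings of 7 people number (6)! = 720.
Seatings with Finn beside Zane: treat them as a block with 2 internal orders, giving 2 × (5)! = 240.
Subtracting, 720 − 240 = 480.

480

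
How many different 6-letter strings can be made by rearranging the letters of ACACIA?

ACACIA has 6 letters with A appearing 3 times and C appearing twice.
So there are 6! / (3!·2!) = 60 distinguishable arrangements.

60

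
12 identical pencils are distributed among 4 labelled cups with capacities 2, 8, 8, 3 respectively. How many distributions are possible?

Ignoring the caps, the number of non-negative solutions to x_1+…+x_4 = 12 is C(15,3) = 455.
Subtract solutions that violate a single cap (substitute x_i' = x_i − (cap_i+1)): x_1 ≥ 3 gives C(12,3) = 220; x_2 ≥ 9 gives C(6,3) = 20; x_3 ≥ 9 gives C(6,3) = 20; x_4 ≥ 4 gives C(11,3) = 165. Together 425.
Add back pairs where two caps are both exceeded: 1 + 1 + 56 + 0 + 0 + 0 = 58.
By inclusion–exclusion the count is 455 − 425 + 58 = 88.

88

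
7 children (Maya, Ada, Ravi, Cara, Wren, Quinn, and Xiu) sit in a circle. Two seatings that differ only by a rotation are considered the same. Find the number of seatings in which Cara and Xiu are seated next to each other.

240

Treat {Cara, Xiu} as one unit (2 internal orders) and seat the resulting 6 units around the table: (5)! circular arrangements.
So 2 × (5)! = 2 × 120 = 240.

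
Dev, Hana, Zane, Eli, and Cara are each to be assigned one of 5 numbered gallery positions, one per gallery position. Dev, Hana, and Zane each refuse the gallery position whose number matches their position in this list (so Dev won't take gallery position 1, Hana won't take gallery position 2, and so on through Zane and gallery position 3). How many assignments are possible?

Let Aᵢ (for i ∈ {1, 2, 3}) be the placements that put person i in their forbidden gallery position. Any j of these fix j positions, leaving (5−j)! ways to fill the rest, and there are C(3,j) ways to pick which j.
By inclusion–exclusion, the number of valid placements is Σ_{j=0}^{3} (−1)^j C(3,j)·(5−j)!.
Computing: 120 − 72 + 18 − 2 = 64.

64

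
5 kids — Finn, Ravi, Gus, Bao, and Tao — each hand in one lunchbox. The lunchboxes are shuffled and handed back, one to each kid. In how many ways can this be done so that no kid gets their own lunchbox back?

44

This is the derangement count D_5: permutations of 5 items with no fixed point.
By inclusion–exclusion this is Σ_{j=0}^{5} (−1)^j C(5,j)·(5−j)!.
Computing: 120 − 120 + 60 − 20 + 5 − 1 = 44.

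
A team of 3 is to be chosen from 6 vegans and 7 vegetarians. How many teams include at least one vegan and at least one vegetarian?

231

With no constraint there are C(13,3) = 286 possible selections.
Subtract selections that omit an entire group: no vegans → C(7,3) = 35; no vegetarians → C(6,3) = 20.
Both groups omitted at once is impossible, so 286 − 55 = 231.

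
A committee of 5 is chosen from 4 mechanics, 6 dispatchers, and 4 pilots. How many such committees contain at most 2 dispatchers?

Split by how many dispatchers are chosen (0 through 2).
Sum: C(6,0)·C(8,5) + C(6,1)·C(8,4) + C(6,2)·C(8,3) = 56 + 420 + 840 = 1316.

1316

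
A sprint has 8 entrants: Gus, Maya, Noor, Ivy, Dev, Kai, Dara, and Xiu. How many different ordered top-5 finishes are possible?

6720

This is an ordered selection of 5 from 8: P(8,5).
That gives 8 × 7 × 6 × 5 × 4 = 6720.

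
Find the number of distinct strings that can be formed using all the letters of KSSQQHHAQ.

The 9 letters of KSSQQHHAQ have repeats: H appearing twice, Q appearing 3 times, and S appearing twice.
Dividing 9! = 362880 by 3!·2!·2! = 24 for the repeated letters gives 15120.

15120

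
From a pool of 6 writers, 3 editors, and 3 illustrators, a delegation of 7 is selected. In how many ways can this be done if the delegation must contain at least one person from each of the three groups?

720

Unrestricted: C(12,7) = 792 ways to pick any 7 of the 12.
Selections missing a whole group: no writers → C(6,7) = 0; no editors → C(9,7) = 36; no illustrators → C(9,7) = 36.
Add back selections omitting two groups (i.e. drawn from a single group): C(6,7) + C(3,7) + C(3,7) = 0.
By inclusion–exclusion: 792 − 72 + 0 = 720.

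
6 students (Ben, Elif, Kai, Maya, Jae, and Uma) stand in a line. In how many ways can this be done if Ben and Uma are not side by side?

There are 6! = 720 arrangements in all. If Ben and Uma are adjacent, merging them into one block gives 2·(5)! = 240 arrangements.
So 720 − 240 = 480 arrangements keep them apart.

480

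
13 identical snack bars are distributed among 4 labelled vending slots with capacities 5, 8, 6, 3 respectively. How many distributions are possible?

133

Without the upper bounds there are C(16,3) = 560 ways to split 13 among 4 vending slots.
Subtract solutions that violate a single cap (substitute x_i' = x_i − (cap_i+1)): x_1 ≥ 6 gives C(10,3) = 120; x_2 ≥ 9 gives C(7,3) = 35; x_3 ≥ 7 gives C(9,3) = 84; x_4 ≥ 4 gives C(12,3) = 220. Together 459.
Add back pairs where two caps are both exceeded: 0 + 1 + 20 + 0 + 1 + 10 = 32.
By inclusion–exclusion the count is 560 − 459 + 32 = 133.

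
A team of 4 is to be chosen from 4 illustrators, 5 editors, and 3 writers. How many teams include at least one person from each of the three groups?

270

Total 4-person selections from all 12: C(12,4) = 495.
Selections missing a whole group: no illustrators → C(8,4) = 70; no editors → C(7,4) = 35; no writers → C(9,4) = 126.
Add back selections omitting two groups (i.e. drawn from a single group): C(4,4) + C(5,4) + C(3,4) = 6.
By inclusion–exclusion: 495 − 231 + 6 = 270.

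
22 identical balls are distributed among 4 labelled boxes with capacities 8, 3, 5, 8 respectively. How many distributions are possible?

Without the upper bounds there are C(25,3) = 2300 ways to split 22 among 4 boxes.
Subtract solutions that violate a single cap (substitute x_i' = x_i − (cap_i+1)): x_1 ≥ 9 gives C(16,3) = 560; x_2 ≥ 4 gives C(21,3) = 1330; x_3 ≥ 6 gives C(19,3) = 969; x_4 ≥ 9 gives C(16,3) = 560. Together 3419.
Add back pairs where two caps are both exceeded: 220 + 120 + 35 + 455 + 220 + 120 = 1170.
Subtract triples: 20 + 1 + 0 + 20 = 41.
By inclusion–exclusion the count is 2300 − 3419 + 1170 − 41 = 10.

10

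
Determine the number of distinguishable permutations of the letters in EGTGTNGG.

Letter multiplicities in EGTGTNGG: E×1, G×4, N×1, T×2.
Dividing 8! = 40320 by 4!·2! = 48 for the repeated letters gives 840.

840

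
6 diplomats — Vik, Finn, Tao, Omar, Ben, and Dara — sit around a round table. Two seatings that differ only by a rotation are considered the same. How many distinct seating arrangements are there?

120

Seat Vik anywhere (absorbing the rotational symmetry), then permute the other 5: (5)! = 120.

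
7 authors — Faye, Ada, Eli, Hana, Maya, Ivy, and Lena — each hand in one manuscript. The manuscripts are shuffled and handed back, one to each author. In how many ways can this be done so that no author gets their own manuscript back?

1854

This is the derangement count D_7: permutations of 7 items with no fixed point.
By inclusion–exclusion this is Σ_{j=0}^{7} (−1)^j C(7,j)·(7−j)!.
Computing: 5040 − 5040 + 2520 − 840 + 210 − 42 + 7 − 1 = 1854.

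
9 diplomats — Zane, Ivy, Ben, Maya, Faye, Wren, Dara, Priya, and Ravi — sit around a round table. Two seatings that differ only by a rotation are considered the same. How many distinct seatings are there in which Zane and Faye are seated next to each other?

10080

Treat {Zane, Faye} as one unit (2 internal orders) and seat the resulting 8 units around the table: (7)! circular arrangements.
So 2 × (7)! = 2 × 5040 = 10080.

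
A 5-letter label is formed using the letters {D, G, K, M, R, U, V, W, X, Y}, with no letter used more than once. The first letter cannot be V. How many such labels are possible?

The first letter has 10−1 = 9 choices (anything except V).
The remaining 4 letters are filled from the other 9 symbols without repetition: 9 × 8 × 7 × 6 = 3024.
Total: 9 × 3024 = 27216.

27216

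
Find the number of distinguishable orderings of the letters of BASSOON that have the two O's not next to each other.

900

Total arrangements of BASSOON: 7!/(2!·2!) = 1260.
If the two O's are adjacent, glue them into one block, leaving 6 items to arrange: (6)!/(2!) = 360 ways.
Hence 1260 − 360 = 900.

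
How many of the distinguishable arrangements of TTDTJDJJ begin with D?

140

With the first slot taken by D, it remains to arrange the other 7 letters (TTTJDJJ).
Those 7 letters have J appearing 3 times and T appearing 3 times, giving (7)!/(3!·3!) = 140.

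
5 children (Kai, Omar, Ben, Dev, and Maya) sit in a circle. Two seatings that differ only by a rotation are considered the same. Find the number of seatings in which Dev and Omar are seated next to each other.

Glue Dev and Omar into a block (2 internal orders). Seating 4 units around a circle gives (3)! arrangements.
So 2 × (3)! = 2 × 6 = 12.

12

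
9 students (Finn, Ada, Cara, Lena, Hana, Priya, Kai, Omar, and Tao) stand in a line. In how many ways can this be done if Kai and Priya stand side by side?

80640

Treat {Kai, Priya} as a single unit. There are 8 units to order, and the pair itself can be ordered 2 ways.
So the count is 2·(8)! = 80640.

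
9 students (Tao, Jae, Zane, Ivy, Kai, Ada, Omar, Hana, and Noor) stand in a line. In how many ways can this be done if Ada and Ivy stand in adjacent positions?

80640

Place the 7 others and the Ada-Ivy pair as 8 objects in a line; the pair has 2 internal arrangements.
That gives 2 × 8! = 2 × 40320 = 80640.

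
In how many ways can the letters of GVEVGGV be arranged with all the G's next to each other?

Treat the 3 copies of G as a single block. The multiset to arrange is then {GGG, E, V, V, V}, 5 items in all.
That gives (5)!/(3!) = 20 arrangements.

20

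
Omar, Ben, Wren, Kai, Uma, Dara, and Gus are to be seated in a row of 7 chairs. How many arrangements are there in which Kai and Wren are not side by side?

There are 7! = 5040 arrangements in all. If Kai and Wren are adjacent, merging them into one block gives 2·(6)! = 1440 arrangements.
Complementary counting: 5040 − 1440 = 3600.

3600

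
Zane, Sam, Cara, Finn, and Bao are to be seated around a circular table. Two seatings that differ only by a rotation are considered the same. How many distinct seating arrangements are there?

24

Seat Zane anywhere (absorbing the rotational symmetry), then permute the other 4: (4)! = 24.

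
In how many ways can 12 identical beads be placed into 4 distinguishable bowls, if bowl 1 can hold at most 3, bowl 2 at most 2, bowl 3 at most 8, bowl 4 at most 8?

88

Ignoring the caps, the number of non-negative solutions to x_1+…+x_4 = 12 is C(15,3) = 455.
Subtract solutions that violate a single cap (substitute x_i' = x_i − (cap_i+1)): x_1 ≥ 4 gives C(11,3) = 165; x_2 ≥ 3 gives C(12,3) = 220; x_3 ≥ 9 gives C(6,3) = 20; x_4 ≥ 9 gives C(6,3) = 20. Together 425.
Add back pairs where two caps are both exceeded: 56 + 0 + 0 + 1 + 1 + 0 = 58.
By inclusion–exclusion the count is 455 − 425 + 58 = 88.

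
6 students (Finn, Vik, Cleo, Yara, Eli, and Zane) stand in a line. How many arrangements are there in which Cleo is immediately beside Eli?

Treat {Cleo, Eli} as a single unit. There are 5 units to order, and the pair itself can be ordered 2 ways.
So the count is 2·(5)! = 240.

240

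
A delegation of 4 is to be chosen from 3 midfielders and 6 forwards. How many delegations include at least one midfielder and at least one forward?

Total 4-person selections from all 9: C(9,4) = 126.
Subtract selections that omit an entire group: no midfielders → C(6,4) = 15; no forwards → C(3,4) = 0.
Both groups omitted at once is impossible, so 126 − 15 = 111.

111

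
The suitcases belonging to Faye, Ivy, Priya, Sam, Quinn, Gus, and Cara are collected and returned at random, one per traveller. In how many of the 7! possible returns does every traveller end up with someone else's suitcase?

1854

Let Aᵢ be the assignments in which traveller i gets their own suitcase. We want the size of the complement of A₁∪…∪A_7.
By inclusion–exclusion this is Σ_{j=0}^{7} (−1)^j C(7,j)·(7−j)!.
Computing: 5040 − 5040 + 2520 − 840 + 210 − 42 + 7 − 1 = 1854.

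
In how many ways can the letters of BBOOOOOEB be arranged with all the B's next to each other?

42

Treat the 3 copies of B as a single block. The multiset to arrange is then {BBB, E, O, O, O, O, O}, 7 items in all.
That gives (7)!/(5!) = 42 arrangements.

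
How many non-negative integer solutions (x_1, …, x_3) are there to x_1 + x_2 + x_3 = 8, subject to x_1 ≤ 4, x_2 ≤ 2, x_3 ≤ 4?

Without the upper bounds there are C(10,2) = 45 ways to split 8 among 3 variables.
Subtract solutions that violate a single cap (substitute x_i' = x_i − (cap_i+1)): x_1 ≥ 5 gives C(5,2) = 10; x_2 ≥ 3 gives C(7,2) = 21; x_3 ≥ 5 gives C(5,2) = 10. Together 41.
Add back pairs where two caps are both exceeded: 1 + 0 + 1 = 2.
By inclusion–exclusion the count is 45 − 41 + 2 = 6.

6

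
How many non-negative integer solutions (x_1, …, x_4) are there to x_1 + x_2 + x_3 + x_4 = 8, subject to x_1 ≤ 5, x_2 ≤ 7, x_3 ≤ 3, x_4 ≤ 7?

By stars and bars, unrestricted non-negative solutions to x_1+…+x_4 = 8 number C(8+3,3) = 165.
Subtract solutions that violate a single cap (substitute x_i' = x_i − (cap_i+1)): x_1 ≥ 6 gives C(5,3) = 10; x_2 ≥ 8 gives C(3,3) = 1; x_3 ≥ 4 gives C(7,3) = 35; x_4 ≥ 8 gives C(3,3) = 1. Together 47.
No two caps can be exceeded simultaneously, so the pair terms are all 0.
By inclusion–exclusion the count is 165 − 47 + 0 = 118.

118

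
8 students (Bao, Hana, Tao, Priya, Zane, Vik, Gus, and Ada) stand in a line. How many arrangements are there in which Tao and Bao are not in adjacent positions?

30240

There are 8! = 40320 arrangements in all. If Tao and Bao are adjacent, merging them into one block gives 2·(7)! = 10080 arrangements.
Complementary counting: 40320 − 10080 = 30240.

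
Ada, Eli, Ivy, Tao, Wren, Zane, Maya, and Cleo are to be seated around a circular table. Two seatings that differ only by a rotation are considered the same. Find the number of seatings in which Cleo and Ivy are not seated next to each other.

3600

All circular seatings of 8 people number (7)! = 5040.
Seatings with Cleo beside Ivy: treat them as a block with 2 internal orders, giving 2 × (6)! = 1440.
Subtracting, 5040 − 1440 = 3600.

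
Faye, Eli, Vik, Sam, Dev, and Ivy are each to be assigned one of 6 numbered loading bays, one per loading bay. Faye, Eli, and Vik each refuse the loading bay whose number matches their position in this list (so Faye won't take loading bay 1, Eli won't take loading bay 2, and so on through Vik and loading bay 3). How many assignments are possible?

Let Aᵢ (for i ∈ {1, 2, 3}) be the placements that put person i in their forbidden loading bay. Any j of these fix j positions, leaving (6−j)! ways to fill the rest, and there are C(3,j) ways to pick which j.
By inclusion–exclusion, the number of valid placements is Σ_{j=0}^{3} (−1)^j C(3,j)·(6−j)!.
Computing: 720 − 360 + 72 − 6 = 426.

426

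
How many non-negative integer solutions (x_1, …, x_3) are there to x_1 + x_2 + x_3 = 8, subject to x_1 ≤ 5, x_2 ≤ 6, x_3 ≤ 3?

21

By stars and bars, unrestricted non-negative solutions to x_1+…+x_3 = 8 number C(8+2,2) = 45.
Subtract solutions that violate a single cap (substitute x_i' = x_i − (cap_i+1)): x_1 ≥ 6 gives C(4,2) = 6; x_2 ≥ 7 gives C(3,2) = 3; x_3 ≥ 4 gives C(6,2) = 15. Together 24.
No two caps can be exceeded simultaneously, so the pair terms are all 0.
By inclusion–exclusion the count is 45 − 24 + 0 = 21.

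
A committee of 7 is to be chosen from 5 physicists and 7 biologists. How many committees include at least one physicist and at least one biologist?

With no constraint there are C(12,7) = 792 possible selections.
Subtract selections that omit an entire group: no physicists → C(7,7) = 1; no biologists → C(5,7) = 0.
Both groups omitted at once is impossible, so 792 − 1 = 791.

791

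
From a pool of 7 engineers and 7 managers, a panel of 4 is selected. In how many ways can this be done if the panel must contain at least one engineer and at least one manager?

931

Unrestricted: C(14,4) = 1001 ways to pick any 4 of the 14.
Selections missing a whole group: no engineers → C(7,4) = 35; no managers → C(7,4) = 35.
Both groups omitted at once is impossible, so 1001 − 70 = 931.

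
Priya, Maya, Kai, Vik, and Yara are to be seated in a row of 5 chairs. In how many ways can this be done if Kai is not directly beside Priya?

There are 5! = 120 arrangements in all. If Kai and Priya are adjacent, merging them into one block gives 2·(4)! = 48 arrangements.
So 120 − 48 = 72 arrangements keep them apart.

72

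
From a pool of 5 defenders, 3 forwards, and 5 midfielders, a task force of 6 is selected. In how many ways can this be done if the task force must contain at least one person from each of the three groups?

1450

With no constraint there are C(13,6) = 1716 possible selections.
Subtract selections that omit an entire group: no defenders → C(8,6) = 28; no forwards → C(10,6) = 210; no midfielders → C(8,6) = 28.
Add back selections omitting two groups (i.e. drawn from a single group): C(5,6) + C(3,6) + C(5,6) = 0.
By inclusion–exclusion: 1716 − 266 + 0 = 1450.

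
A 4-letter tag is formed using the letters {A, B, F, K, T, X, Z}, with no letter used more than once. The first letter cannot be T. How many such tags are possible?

720

The first letter has 7−1 = 6 choices (anything except T).
The remaining 3 letters are filled from the other 6 symbols without repetition: 6 × 5 × 4 = 120.
Total: 6 × 120 = 720.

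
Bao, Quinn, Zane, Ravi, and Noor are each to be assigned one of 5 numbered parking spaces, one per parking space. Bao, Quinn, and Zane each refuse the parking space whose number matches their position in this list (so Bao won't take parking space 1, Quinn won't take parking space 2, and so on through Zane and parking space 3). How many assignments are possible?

64

Let Aᵢ (for i ∈ {1, 2, 3}) be the placements that put person i in their forbidden parking space. Any j of these fix j positions, leaving (5−j)! ways to fill the rest, and there are C(3,j) ways to pick which j.
By inclusion–exclusion, the number of valid placements is Σ_{j=0}^{3} (−1)^j C(3,j)·(5−j)!.
Computing: 120 − 72 + 18 − 2 = 64.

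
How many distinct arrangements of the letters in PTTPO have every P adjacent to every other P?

Treat the 2 copies of P as a single block. The multiset to arrange is then {PP, O, T, T}, 4 items in all.
That gives (4)!/(2!) = 12 arrangements.

12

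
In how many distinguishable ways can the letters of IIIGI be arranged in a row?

5

IIIGI has 5 letters with I appearing 4 times.
The number of distinct arrangements is 5!/(4!) = 120/24 = 5.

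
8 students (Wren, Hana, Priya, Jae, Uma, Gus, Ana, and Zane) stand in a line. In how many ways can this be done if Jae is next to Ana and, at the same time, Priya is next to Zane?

2880

Treat {Jae,Ana} as one block (2 orders) and {Priya,Zane} as another (2 orders).
That leaves 6 units to arrange: 2 × 2 × 6! = 4 × 720 = 2880.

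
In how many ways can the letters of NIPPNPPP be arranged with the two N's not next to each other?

126

There are 8!/(5!·2!) = 168 arrangements of NIPPNPPP in total.
Arrangements with the N's together: treat NN as one letter, giving (7)!/(5!) = 42.
Subtracting, 168 − 42 = 126 arrangements keep the N's apart.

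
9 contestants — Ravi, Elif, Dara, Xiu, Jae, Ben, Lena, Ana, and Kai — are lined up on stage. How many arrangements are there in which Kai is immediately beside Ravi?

80640

Treat {Kai, Ravi} as a single unit. There are 8 units to order, and the pair itself can be ordered 2 ways.
That gives 2 × 8! = 2 × 40320 = 80640.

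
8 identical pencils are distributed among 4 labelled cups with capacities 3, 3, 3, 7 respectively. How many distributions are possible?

62

By stars and bars, unrestricted non-negative solutions to x_1+…+x_4 = 8 number C(8+3,3) = 165.
Subtract solutions that violate a single cap (substitute x_i' = x_i − (cap_i+1)): x_1 ≥ 4 gives C(7,3) = 35; x_2 ≥ 4 gives C(7,3) = 35; x_3 ≥ 4 gives C(7,3) = 35; x_4 ≥ 8 gives C(3,3) = 1. Together 106.
Add back pairs where two caps are both exceeded: 1 + 1 + 0 + 1 + 0 + 0 = 3.
By inclusion–exclusion the count is 165 − 106 + 3 = 62.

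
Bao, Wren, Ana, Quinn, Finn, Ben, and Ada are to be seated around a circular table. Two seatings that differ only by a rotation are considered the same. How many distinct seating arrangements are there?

Seat Bao anywhere (absorbing the rotational symmetry), then permute the other 6: (6)! = 720.

720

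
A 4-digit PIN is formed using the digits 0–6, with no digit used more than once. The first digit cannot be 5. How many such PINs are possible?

The first digit has 7−1 = 6 choices (anything except 5).
The remaining 3 digits are filled from the other 6 symbols without repetition: 6 × 5 × 4 = 120.
Total: 6 × 120 = 720.

720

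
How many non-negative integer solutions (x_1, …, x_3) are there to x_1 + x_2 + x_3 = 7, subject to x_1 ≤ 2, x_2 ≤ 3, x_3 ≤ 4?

6

Ignoring the caps, the number of non-negative solutions to x_1+…+x_3 = 7 is C(9,2) = 36.
Subtract solutions that violate a single cap (substitute x_i' = x_i − (cap_i+1)): x_1 ≥ 3 gives C(6,2) = 15; x_2 ≥ 4 gives C(5,2) = 10; x_3 ≥ 5 gives C(4,2) = 6. Together 31.
Add back pairs where two caps are both exceeded: 1 + 0 + 0 = 1.
By inclusion–exclusion the count is 36 − 31 + 1 = 6.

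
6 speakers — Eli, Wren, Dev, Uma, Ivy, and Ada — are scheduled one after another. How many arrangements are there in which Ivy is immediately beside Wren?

240

Treat {Ivy, Wren} as a single unit. There are 5 units to order, and the pair itself can be ordered 2 ways.
So the count is 2·(5)! = 240.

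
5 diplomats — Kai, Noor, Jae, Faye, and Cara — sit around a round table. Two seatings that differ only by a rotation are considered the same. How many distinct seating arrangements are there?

24

Seat Kai anywhere (absorbing the rotational symmetry), then permute the other 4: (4)! = 24.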